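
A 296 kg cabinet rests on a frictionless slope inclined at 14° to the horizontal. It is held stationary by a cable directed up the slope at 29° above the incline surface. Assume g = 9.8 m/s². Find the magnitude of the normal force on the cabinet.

Take axes along and perpendicular to the incline. Weight components: W sin 14° = 701.8 N down-slope, W cos 14° = 2815 N into the surface.
Along incline: T cos 29° = W sin 14° → T = 802.4 N.
Perpendicular: N = W cos 14° − T sin 29° = 2426 N.

N ≈ 2430 N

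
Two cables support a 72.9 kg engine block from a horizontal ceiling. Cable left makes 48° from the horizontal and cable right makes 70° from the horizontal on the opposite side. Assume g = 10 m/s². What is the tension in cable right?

Weight W = 72.9 × 10 = 729 N acts straight down.
Horizontal: T_left cos 48° = T_right cos 70°  →  T_left = 0.5111 T_right.
Vertical: T_left sin 48° + T_right sin 70° = 729.
Substituting the horizontal relation into the vertical equation gives 1.32 T_right = 729, so T_right = 552.5 N.

T_right ≈ 552 N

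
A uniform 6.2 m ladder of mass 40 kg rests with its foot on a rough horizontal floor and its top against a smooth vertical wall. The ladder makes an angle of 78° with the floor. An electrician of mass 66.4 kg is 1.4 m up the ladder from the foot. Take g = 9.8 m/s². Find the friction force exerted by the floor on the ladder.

Torques about the foot: N_wall · 6.2 sin 78° = 40×9.8×3.1 cos 78° + 66.4×9.8×1.4 cos 78° → N_wall = 72.893 N.
ΣF_x = 0: f_floor = N_wall = 72.893 N.

f ≈ 72.9 N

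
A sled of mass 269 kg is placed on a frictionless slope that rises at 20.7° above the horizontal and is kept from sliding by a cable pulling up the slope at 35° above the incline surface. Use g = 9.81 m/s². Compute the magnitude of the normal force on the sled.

N ≈ 1820 N

Take axes along and perpendicular to the incline. Weight components: W sin 20.7° = 932.8 N down-slope, W cos 20.7° = 2469 N into the surface.
Along incline: T cos 35° = W sin 20.7° → T = 1139 N.
Perpendicular: N = W cos 20.7° − T sin 35° = 1815 N.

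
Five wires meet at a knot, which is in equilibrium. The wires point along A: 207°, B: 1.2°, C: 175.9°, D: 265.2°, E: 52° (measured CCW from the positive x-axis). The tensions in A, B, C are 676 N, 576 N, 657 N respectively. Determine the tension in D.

Resolve: ΣF_x = 676 cos 207° + 576 cos 1.2° + 657 cos 175.9° + T_D cos 265.2° + T_E cos 52° = 0.
        ΣF_y = 676 sin 207° + 576 sin 1.2° + 657 sin 175.9° + T_D sin 265.2° + T_E sin 52° = 0.
The known terms sum to (-681.8, -247.9) N, so -0.0837 T_D + 0.6157 T_E = 681.8 and -0.9965 T_D + 0.7880 T_E = 247.9.
Solving simultaneously: T_D = 702.5 N, T_E = 1203 N.

T_D ≈ 702 N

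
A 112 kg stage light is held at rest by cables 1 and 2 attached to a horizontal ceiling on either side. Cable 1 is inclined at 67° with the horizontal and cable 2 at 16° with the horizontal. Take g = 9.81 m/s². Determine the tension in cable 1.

T_1 ≈ 1060 N

Weight W = 112 × 9.81 = 1099 N acts straight down.
Horizontal: T_1 cos 67° = T_2 cos 16°  →  T_2 = 0.4065 T_1.
Vertical: T_1 sin 67° + T_2 sin 16° = 1099.
Substituting the horizontal relation into the vertical equation gives 1.033 T_1 = 1099, so T_1 = 1064 N.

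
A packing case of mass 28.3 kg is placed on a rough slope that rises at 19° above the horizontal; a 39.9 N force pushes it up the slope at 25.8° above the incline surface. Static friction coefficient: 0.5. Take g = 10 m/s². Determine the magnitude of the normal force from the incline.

Axes along / perpendicular to the incline. W sin 19° = 92.14 N down-slope; W cos 19° = 267.6 N into the surface.
Perpendicular: N = W cos 19° − P sin 25.8° = 267.6 − 17.37 = 250.2 N.
Along incline: P cos 25.8° + f = W sin 19° (friction acts up-slope) → f = 92.14 − 35.92 = 56.21 N.
|f| = 56.21 N ≤ μN = 125.1 N, so the packing case is indeed static.

N ≈ 250 N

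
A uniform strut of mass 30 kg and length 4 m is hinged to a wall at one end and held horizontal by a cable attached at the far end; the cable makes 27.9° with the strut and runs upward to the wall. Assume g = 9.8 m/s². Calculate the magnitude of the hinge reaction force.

Take torques about the hinge: T sin 27.9° · 4 = 30×9.8×2 = 588 N·m.
So T = 588 / (0.4679 × 4) = 314.15 N.
ΣF_x = 0: H_x = T cos 27.9° = 277.63 N.
ΣF_y = 0: H_y = (30×9.8) − T sin 27.9° = 294 − 147 = 147 N.
|H| = √(H_x² + H_y²) = √((277.63)² + (147)²) = 314.15 N.

|H| ≈ 314 N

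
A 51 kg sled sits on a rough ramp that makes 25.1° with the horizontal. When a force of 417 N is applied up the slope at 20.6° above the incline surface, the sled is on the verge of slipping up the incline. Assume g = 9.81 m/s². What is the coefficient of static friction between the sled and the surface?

μ ≈ 0.581

On the verge of sliding up the incline, friction is at its maximum μN and acts down the slope.
Perpendicular to incline: N = W cos 25.1° − P sin 20.6° = 453.1 − 146.7 = 306.3 N.
Along incline: P cos 20.6° − μN = W sin 25.1° → μ = −(W sin 25.1° − P cos 20.6°) / N = 0.5814.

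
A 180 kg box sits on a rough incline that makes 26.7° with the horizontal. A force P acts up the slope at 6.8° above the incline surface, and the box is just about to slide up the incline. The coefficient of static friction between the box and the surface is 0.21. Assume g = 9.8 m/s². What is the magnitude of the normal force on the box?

On the verge of sliding up the incline, friction equals μN and acts down the slope.
Perpendicular: N + P sin 6.8° = W cos 26.7° = 1576 N.
Along incline: P cos 6.8° = W sin 26.7° + μN  with W sin 26.7° = 792.6 N.
Solving the pair for P and N: P = 1104 N, N = 1445 N (and f = μN = 303.5 N).

N ≈ 1450 N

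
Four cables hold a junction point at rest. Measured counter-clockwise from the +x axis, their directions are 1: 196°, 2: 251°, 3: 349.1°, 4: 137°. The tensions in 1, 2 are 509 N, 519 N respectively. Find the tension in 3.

Resolve: ΣF_x = 509 cos 196° + 519 cos 251° + T_3 cos 349.1° + T_4 cos 137° = 0.
        ΣF_y = 509 sin 196° + 519 sin 251° + T_3 sin 349.1° + T_4 sin 137° = 0.
The known terms sum to (-658.3, -631) N, so 0.9820 T_3 − 0.7314 T_4 = 658.3 and -0.1891 T_3 + 0.6820 T_4 = 631.
Solving simultaneously: T_3 = 1713 N, T_4 = 1400 N.

T_3 ≈ 1710 N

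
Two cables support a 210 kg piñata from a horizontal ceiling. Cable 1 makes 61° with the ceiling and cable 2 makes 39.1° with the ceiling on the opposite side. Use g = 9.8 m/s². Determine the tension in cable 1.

T_1 ≈ 1620 N

Weight W = 210 × 9.8 = 2058 N acts straight down.
Horizontal: T_1 cos 61° = T_2 cos 39.1°  →  T_2 = 0.6247 T_1.
Vertical: T_1 sin 61° + T_2 sin 39.1° = 2058.
Substituting the horizontal relation into the vertical equation gives 1.269 T_1 = 2058, so T_1 = 1622 N.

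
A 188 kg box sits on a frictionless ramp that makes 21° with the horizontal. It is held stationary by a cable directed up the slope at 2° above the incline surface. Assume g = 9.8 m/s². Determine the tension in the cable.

Take axes along and perpendicular to the incline. Weight components: W sin 21° = 660.3 N down-slope, W cos 21° = 1720 N into the surface.
Along incline: T cos 2° = W sin 21° → T = 660.7 N.
Perpendicular: N = W cos 21° − T sin 2° = 1697 N.

T ≈ 661 N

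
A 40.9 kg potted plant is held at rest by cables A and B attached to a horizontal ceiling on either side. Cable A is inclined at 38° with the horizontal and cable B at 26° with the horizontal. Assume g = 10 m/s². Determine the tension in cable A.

T_A ≈ 409 N

Weight W = 40.9 × 10 = 409 N acts straight down.
Horizontal: T_A cos 38° = T_B cos 26°  →  T_B = 0.8767 T_A.
Vertical: T_A sin 38° + T_B sin 26° = 409.
Substituting the horizontal relation into the vertical equation gives 1 T_A = 409, so T_A = 409 N.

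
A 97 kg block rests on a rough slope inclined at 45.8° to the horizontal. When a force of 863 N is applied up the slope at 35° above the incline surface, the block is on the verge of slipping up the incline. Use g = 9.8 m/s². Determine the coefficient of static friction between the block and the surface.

On the verge of sliding up the incline, friction is at its maximum μN and acts down the slope.
Perpendicular to incline: N = W cos 45.8° − P sin 35° = 662.7 − 495 = 167.7 N.
Along incline: P cos 35° − μN = W sin 45.8° → μ = −(W sin 45.8° − P cos 35°) / N = 0.1516.

μ ≈ 0.152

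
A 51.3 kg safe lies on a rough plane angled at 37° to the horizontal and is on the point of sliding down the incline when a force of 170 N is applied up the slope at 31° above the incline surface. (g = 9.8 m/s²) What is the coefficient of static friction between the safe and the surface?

On the verge of sliding down the incline, friction is at its maximum μN and acts up the slope.
Perpendicular to incline: N = W cos 37° − P sin 31° = 401.5 − 87.56 = 313.9 N.
Along incline: P cos 31° + μN = W sin 37° → μ = (W sin 37° − P cos 31°) / N = 0.4996.

μ ≈ 0.500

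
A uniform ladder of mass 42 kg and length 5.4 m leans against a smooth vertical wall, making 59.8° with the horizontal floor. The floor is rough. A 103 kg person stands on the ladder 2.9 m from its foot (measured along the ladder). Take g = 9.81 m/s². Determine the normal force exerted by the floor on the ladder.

N_floor ≈ 1420 N

ΣF_y = 0: N_floor = 42×9.81 + 103×9.81 = 1422.5 N.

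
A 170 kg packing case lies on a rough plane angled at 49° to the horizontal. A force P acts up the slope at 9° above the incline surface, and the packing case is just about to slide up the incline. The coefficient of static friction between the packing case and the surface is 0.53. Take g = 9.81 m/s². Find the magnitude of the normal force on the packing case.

N ≈ 825 N

On the verge of sliding up the incline, friction equals μN and acts down the slope.
Perpendicular: N + P sin 9° = W cos 49° = 1094 N.
Along incline: P cos 9° = W sin 49° + μN  with W sin 49° = 1259 N.
Solving the pair for P and N: P = 1717 N, N = 825.5 N (and f = μN = 437.5 N).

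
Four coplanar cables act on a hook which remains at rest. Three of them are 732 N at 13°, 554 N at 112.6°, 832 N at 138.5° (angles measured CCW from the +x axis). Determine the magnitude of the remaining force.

F ≈ 1230 N

Sum the known components: ΣF_x = -122.8 N, ΣF_y = 1227 N.
For equilibrium the remaining force must supply (−ΣF_x, −ΣF_y) = (122.8, -1227) N.
Magnitude = √((122.8)² + (-1227)²) = 1234 N; direction = atan2(-1227, 122.8) = 275.7°.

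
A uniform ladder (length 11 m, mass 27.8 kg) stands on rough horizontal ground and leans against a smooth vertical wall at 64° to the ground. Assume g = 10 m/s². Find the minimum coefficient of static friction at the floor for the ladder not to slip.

ΣF_y = 0: N_floor = 27.8×10 = 278 N.
Torques about the foot: N_wall · 11 sin 64° = 27.8×10×5.5 cos 64° → N_wall = 67.795 N.
ΣF_x = 0: f_floor = N_wall = 67.795 N.
μ_min = f_floor / N_floor = 67.795 / 278 = 0.2439.

μ_min ≈ 0.244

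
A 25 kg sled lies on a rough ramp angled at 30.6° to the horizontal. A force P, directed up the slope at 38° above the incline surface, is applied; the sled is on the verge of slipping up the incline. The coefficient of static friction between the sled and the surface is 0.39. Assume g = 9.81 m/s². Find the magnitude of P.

On the verge of sliding up the incline, friction equals μN and acts down the slope.
Perpendicular: N + P sin 38° = W cos 30.6° = 211.1 N.
Along incline: P cos 38° = W sin 30.6° + μN  with W sin 30.6° = 124.8 N.
Solving the pair for P and N: P = 201.5 N, N = 87.04 N (and f = μN = 33.95 N).

P ≈ 202 N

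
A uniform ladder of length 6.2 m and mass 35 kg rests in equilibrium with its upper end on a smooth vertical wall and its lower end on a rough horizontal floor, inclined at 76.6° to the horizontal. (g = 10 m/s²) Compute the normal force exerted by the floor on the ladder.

ΣF_y = 0: N_floor = 35×10 = 350 N.

N_floor ≈ 350 N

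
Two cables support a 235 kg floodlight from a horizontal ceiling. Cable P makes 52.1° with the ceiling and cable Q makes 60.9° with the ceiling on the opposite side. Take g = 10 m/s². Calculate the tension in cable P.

Weight W = 235 × 10 = 2350 N acts straight down.
Horizontal: T_P cos 52.1° = T_Q cos 60.9°  →  T_Q = 1.263 T_P.
Vertical: T_P sin 52.1° + T_Q sin 60.9° = 2350.
Substituting the horizontal relation into the vertical equation gives 1.893 T_P = 2350, so T_P = 1242 N.

T_P ≈ 1240 N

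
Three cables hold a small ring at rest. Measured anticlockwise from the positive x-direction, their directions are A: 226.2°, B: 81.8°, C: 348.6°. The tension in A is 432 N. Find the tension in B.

T_B ≈ 365 N

Resolve: ΣF_x = 432 cos 226.2° + T_B cos 81.8° + T_C cos 348.6° = 0.
        ΣF_y = 432 sin 226.2° + T_B sin 81.8° + T_C sin 348.6° = 0.
The known terms sum to (-299, -311.8) N, so 0.1426 T_B + 0.9803 T_C = 299 and 0.9898 T_B − 0.1977 T_C = 311.8.
Solving simultaneously: T_B = 365.3 N, T_C = 251.9 N.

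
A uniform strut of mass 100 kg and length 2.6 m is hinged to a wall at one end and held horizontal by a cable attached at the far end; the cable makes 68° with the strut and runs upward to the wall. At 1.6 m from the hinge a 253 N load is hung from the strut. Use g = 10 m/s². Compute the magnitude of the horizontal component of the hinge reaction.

Take torques about the hinge: T sin 68° · 2.6 = 100×10×1.3 + 253×1.6 = 1704.8 N·m.
So T = 1704.8 / (0.9272 × 2.6) = 707.19 N.
ΣF_x = 0: H_x = T cos 68° = 264.92 N.

H_x ≈ 265 N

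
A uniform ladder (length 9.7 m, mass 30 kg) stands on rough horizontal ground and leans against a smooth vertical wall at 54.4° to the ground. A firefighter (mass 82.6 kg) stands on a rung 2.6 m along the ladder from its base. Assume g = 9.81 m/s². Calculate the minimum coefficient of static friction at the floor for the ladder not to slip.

μ_min ≈ 0.236

ΣF_y = 0: N_floor = 30×9.81 + 82.6×9.81 = 1104.6 N.
Torques about the foot: N_wall · 9.7 sin 54.4° = 30×9.81×4.85 cos 54.4° + 82.6×9.81×2.6 cos 54.4° → N_wall = 260.85 N.
ΣF_x = 0: f_floor = N_wall = 260.85 N.
μ_min = f_floor / N_floor = 260.85 / 1104.6 = 0.2361.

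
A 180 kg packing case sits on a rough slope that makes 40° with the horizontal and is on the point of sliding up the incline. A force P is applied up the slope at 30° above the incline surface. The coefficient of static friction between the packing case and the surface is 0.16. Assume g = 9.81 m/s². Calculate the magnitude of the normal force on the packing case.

N ≈ 638 N

On the verge of sliding up the incline, friction equals μN and acts down the slope.
Perpendicular: N + P sin 30° = W cos 40° = 1353 N.
Along incline: P cos 30° = W sin 40° + μN  with W sin 40° = 1135 N.
Solving the pair for P and N: P = 1429 N, N = 638.4 N (and f = μN = 102.1 N).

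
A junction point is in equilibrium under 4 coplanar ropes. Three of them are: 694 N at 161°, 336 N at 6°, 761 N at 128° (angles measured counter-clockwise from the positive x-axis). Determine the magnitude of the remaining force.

Sum the known components: ΣF_x = -790.5 N, ΣF_y = 860.7 N.
For equilibrium the remaining force must supply (−ΣF_x, −ΣF_y) = (790.5, -860.7) N.
Magnitude = √((790.5)² + (-860.7)²) = 1169 N; direction = atan2(-860.7, 790.5) = 312.6°.

F ≈ 1170 N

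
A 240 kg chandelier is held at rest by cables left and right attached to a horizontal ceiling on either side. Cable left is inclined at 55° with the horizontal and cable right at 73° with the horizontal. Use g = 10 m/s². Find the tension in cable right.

Weight W = 240 × 10 = 2400 N acts straight down.
Horizontal: T_left cos 55° = T_right cos 73°  →  T_left = 0.5097 T_right.
Vertical: T_left sin 55° + T_right sin 73° = 2400.
Substituting the horizontal relation into the vertical equation gives 1.374 T_right = 2400, so T_right = 1747 N.

T_right ≈ 1750 N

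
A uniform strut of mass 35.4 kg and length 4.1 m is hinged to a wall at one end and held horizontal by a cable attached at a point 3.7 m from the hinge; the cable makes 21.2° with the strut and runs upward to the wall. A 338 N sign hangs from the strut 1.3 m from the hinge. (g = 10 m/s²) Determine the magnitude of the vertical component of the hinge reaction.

Take torques about the hinge: T sin 21.2° · 3.7 = 35.4×10×2.05 + 338×1.3 = 1165.1 N·m.
So T = 1165.1 / (0.3616 × 3.7) = 870.77 N.
ΣF_y = 0: H_y = (35.4×10 + 338) − T sin 21.2° = 692 − 314.89 = 377.11 N.

|H_y| ≈ 377 N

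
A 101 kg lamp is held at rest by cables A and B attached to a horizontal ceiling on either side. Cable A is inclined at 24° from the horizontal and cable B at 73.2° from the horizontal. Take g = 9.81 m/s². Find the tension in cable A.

Weight W = 101 × 9.81 = 990.8 N acts straight down.
Horizontal: T_A cos 24° = T_B cos 73.2°  →  T_B = 3.161 T_A.
Vertical: T_A sin 24° + T_B sin 73.2° = 990.8.
Substituting the horizontal relation into the vertical equation gives 3.433 T_A = 990.8, so T_A = 288.7 N.

T_A ≈ 289 N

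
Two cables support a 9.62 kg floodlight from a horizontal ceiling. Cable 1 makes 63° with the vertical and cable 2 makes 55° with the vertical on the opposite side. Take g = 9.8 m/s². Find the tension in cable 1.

Angles from the horizontal: cable 1 is 90° − 63° = 27°, cable 2 is 90° − 55° = 35°.
Weight W = 9.62 × 9.8 = 94.28 N acts straight down.
Horizontal: T_1 cos 27° = T_2 cos 35°  →  T_2 = 1.088 T_1.
Vertical: T_1 sin 27° + T_2 sin 35° = 94.28.
Substituting the horizontal relation into the vertical equation gives 1.078 T_1 = 94.28, so T_1 = 87.46 N.

T_1 ≈ 87.5 N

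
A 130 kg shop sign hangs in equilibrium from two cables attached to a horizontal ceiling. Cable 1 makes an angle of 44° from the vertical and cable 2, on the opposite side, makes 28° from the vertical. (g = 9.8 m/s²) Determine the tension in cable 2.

T_2 ≈ 931 N

Angles from the horizontal: cable 1 is 90° − 44° = 46°, cable 2 is 90° − 28° = 62°.
Weight W = 130 × 9.8 = 1274 N acts straight down.
Horizontal: T_1 cos 46° = T_2 cos 62°  →  T_1 = 0.6758 T_2.
Vertical: T_1 sin 46° + T_2 sin 62° = 1274.
Substituting the horizontal relation into the vertical equation gives 1.369 T_2 = 1274, so T_2 = 930.5 N.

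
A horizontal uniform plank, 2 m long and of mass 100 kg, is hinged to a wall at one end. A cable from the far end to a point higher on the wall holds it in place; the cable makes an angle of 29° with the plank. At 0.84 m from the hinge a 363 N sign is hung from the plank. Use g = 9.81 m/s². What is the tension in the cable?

Take torques about the hinge: T sin 29° · 2 = 100×9.81×1 + 363×0.84 = 1285.9 N·m.
So T = 1285.9 / (0.4848 × 2) = 1326.2 N.

T ≈ 1330 N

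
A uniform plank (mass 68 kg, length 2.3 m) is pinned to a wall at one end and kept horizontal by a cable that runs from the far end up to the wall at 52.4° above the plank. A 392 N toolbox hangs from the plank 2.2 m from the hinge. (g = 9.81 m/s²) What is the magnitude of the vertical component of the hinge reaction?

Take torques about the hinge: T sin 52.4° · 2.3 = 68×9.81×1.15 + 392×2.2 = 1629.5 N·m.
So T = 1629.5 / (0.7923 × 2.3) = 894.24 N.
ΣF_y = 0: H_y = (68×9.81 + 392) − T sin 52.4° = 1059.1 − 708.5 = 350.58 N.

|H_y| ≈ 351 N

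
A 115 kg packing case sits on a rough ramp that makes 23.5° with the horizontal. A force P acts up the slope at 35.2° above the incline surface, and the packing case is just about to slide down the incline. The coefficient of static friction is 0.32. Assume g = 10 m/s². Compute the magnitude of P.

P ≈ 191 N

On the verge of sliding down the incline, friction equals μN and acts up the slope.
Perpendicular: N + P sin 35.2° = W cos 23.5° = 1055 N.
Along incline: P cos 35.2° + μN = W sin 23.5° with W sin 23.5° = 458.6 N.
Solving the pair for P and N: P = 191.4 N, N = 944.3 N (and f = μN = 302.2 N).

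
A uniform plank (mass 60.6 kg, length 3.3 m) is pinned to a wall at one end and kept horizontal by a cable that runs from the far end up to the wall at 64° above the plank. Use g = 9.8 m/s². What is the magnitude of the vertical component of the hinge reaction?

Take torques about the hinge: T sin 64° · 3.3 = 60.6×9.8×1.65 = 979.9 N·m.
So T = 979.9 / (0.8988 × 3.3) = 330.38 N.
ΣF_y = 0: H_y = (60.6×9.8) − T sin 64° = 593.88 − 296.94 = 296.94 N.

|H_y| ≈ 297 N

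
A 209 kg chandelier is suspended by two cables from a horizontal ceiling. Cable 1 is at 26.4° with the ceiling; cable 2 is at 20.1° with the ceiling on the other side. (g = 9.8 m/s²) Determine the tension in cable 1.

Weight W = 209 × 9.8 = 2048 N acts straight down.
Horizontal: T_1 cos 26.4° = T_2 cos 20.1°  →  T_2 = 0.9538 T_1.
Vertical: T_1 sin 26.4° + T_2 sin 20.1° = 2048.
Substituting the horizontal relation into the vertical equation gives 0.7724 T_1 = 2048, so T_1 = 2652 N.

T_1 ≈ 2650 N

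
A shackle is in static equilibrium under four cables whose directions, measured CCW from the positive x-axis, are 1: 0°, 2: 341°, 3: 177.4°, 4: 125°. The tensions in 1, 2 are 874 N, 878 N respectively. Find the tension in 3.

Resolve: ΣF_x = 874 cos 0° + 878 cos 341° + T_3 cos 177.4° + T_4 cos 125° = 0.
        ΣF_y = 874 sin 0° + 878 sin 341° + T_3 sin 177.4° + T_4 sin 125° = 0.
The known terms sum to (1704, -285.8) N, so -0.9990 T_3 − 0.5736 T_4 = -1704 and 0.0454 T_3 + 0.8192 T_4 = 285.8.
Solving simultaneously: T_3 = 1555 N, T_4 = 262.8 N.

T_3 ≈ 1560 N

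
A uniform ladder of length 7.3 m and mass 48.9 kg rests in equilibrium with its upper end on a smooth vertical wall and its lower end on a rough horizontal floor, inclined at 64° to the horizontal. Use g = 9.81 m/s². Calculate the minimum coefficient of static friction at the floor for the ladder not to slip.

ΣF_y = 0: N_floor = 48.9×9.81 = 479.71 N.
Torques about the foot: N_wall · 7.3 sin 64° = 48.9×9.81×3.65 cos 64° → N_wall = 116.98 N.
ΣF_x = 0: f_floor = N_wall = 116.98 N.
μ_min = f_floor / N_floor = 116.98 / 479.71 = 0.2439.

μ_min ≈ 0.244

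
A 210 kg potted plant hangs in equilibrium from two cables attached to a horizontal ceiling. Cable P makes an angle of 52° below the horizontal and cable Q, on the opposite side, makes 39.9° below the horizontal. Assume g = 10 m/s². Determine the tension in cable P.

T_P ≈ 1610 N

Weight W = 210 × 10 = 2100 N acts straight down.
Horizontal: T_P cos 52° = T_Q cos 39.9°  →  T_Q = 0.8025 T_P.
Vertical: T_P sin 52° + T_Q sin 39.9° = 2100.
Substituting the horizontal relation into the vertical equation gives 1.303 T_P = 2100, so T_P = 1612 N.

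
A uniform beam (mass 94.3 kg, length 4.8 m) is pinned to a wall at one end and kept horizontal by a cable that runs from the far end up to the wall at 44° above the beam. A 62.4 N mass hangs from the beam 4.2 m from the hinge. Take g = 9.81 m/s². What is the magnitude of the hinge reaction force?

Take torques about the hinge: T sin 44° · 4.8 = 94.3×9.81×2.4 + 62.4×4.2 = 2482.3 N·m.
So T = 2482.3 / (0.6947 × 4.8) = 744.45 N.
ΣF_x = 0: H_x = T cos 44° = 535.52 N.
ΣF_y = 0: H_y = (94.3×9.81 + 62.4) − T sin 44° = 987.48 − 517.14 = 470.34 N.
|H| = √(H_x² + H_y²) = √((535.52)² + (470.34)²) = 712.74 N.

|H| ≈ 713 N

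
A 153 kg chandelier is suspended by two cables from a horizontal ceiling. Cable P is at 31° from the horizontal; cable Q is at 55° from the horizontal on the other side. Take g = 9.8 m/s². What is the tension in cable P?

Weight W = 153 × 9.8 = 1499 N acts straight down.
Horizontal: T_P cos 31° = T_Q cos 55°  →  T_Q = 1.494 T_P.
Vertical: T_P sin 31° + T_Q sin 55° = 1499.
Substituting the horizontal relation into the vertical equation gives 1.739 T_P = 1499, so T_P = 862.1 N.

T_P ≈ 862 N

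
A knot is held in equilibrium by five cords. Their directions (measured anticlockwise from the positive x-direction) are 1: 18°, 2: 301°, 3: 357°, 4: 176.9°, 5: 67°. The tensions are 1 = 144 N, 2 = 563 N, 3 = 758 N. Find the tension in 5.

Resolve: ΣF_x = 144 cos 18° + 563 cos 301° + 758 cos 357° + T_4 cos 176.9° + T_5 cos 67° = 0.
        ΣF_y = 144 sin 18° + 563 sin 301° + 758 sin 357° + T_4 sin 176.9° + T_5 sin 67° = 0.
The known terms sum to (1184, -477.8) N, so -0.9985 T_4 + 0.3907 T_5 = -1184 and 0.0541 T_4 + 0.9205 T_5 = 477.8.
Solving simultaneously: T_4 = 1358 N, T_5 = 439.3 N.

T_5 ≈ 439 N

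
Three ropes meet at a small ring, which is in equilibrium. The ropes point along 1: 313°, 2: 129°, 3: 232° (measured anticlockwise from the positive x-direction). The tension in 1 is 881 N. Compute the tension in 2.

Resolve: ΣF_x = 881 cos 313° + T_2 cos 129° + T_3 cos 232° = 0.
        ΣF_y = 881 sin 313° + T_2 sin 129° + T_3 sin 232° = 0.
The known terms sum to (600.8, -644.3) N, so -0.6293 T_2 − 0.6157 T_3 = -600.8 and 0.7771 T_2 − 0.7880 T_3 = 644.3.
Solving simultaneously: T_2 = 893 N, T_3 = 63.07 N.

T_2 ≈ 893 N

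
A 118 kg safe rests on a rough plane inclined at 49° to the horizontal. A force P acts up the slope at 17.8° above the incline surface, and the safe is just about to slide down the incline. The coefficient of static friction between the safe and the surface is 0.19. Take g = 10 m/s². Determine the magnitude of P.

On the verge of sliding down the incline, friction equals μN and acts up the slope.
Perpendicular: N + P sin 17.8° = W cos 49° = 774.1 N.
Along incline: P cos 17.8° + μN = W sin 49° with W sin 49° = 890.6 N.
Solving the pair for P and N: P = 831.6 N, N = 519.9 N (and f = μN = 98.79 N).

P ≈ 832 N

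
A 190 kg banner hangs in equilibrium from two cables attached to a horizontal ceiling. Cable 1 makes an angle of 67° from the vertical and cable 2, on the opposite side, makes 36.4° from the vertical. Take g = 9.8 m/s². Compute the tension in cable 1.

T_1 ≈ 1140 N

Angles from the horizontal: cable 1 is 90° − 67° = 23°, cable 2 is 90° − 36.4° = 53.6°.
Weight W = 190 × 9.8 = 1862 N acts straight down.
Horizontal: T_1 cos 23° = T_2 cos 53.6°  →  T_2 = 1.551 T_1.
Vertical: T_1 sin 23° + T_2 sin 53.6° = 1862.
Substituting the horizontal relation into the vertical equation gives 1.639 T_1 = 1862, so T_1 = 1136 N.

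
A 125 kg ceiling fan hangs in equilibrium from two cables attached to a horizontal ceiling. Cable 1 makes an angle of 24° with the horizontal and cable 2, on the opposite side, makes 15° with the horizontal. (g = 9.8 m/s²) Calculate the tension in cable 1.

Weight W = 125 × 9.8 = 1225 N acts straight down.
Horizontal: T_1 cos 24° = T_2 cos 15°  →  T_2 = 0.9458 T_1.
Vertical: T_1 sin 24° + T_2 sin 15° = 1225.
Substituting the horizontal relation into the vertical equation gives 0.6515 T_1 = 1225, so T_1 = 1880 N.

T_1 ≈ 1880 N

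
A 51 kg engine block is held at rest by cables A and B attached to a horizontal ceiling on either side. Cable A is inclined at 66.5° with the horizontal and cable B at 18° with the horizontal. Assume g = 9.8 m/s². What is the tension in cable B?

Weight W = 51 × 9.8 = 499.8 N acts straight down.
Horizontal: T_A cos 66.5° = T_B cos 18°  →  T_A = 2.385 T_B.
Vertical: T_A sin 66.5° + T_B sin 18° = 499.8.
Substituting the horizontal relation into the vertical equation gives 2.496 T_B = 499.8, so T_B = 200.2 N.

T_B ≈ 200 N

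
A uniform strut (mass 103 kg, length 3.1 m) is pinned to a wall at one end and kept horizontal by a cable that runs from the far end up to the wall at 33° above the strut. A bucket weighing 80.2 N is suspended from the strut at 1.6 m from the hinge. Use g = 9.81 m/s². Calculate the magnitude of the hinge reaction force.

Take torques about the hinge: T sin 33° · 3.1 = 103×9.81×1.55 + 80.2×1.6 = 1694.5 N·m.
So T = 1694.5 / (0.5446 × 3.1) = 1003.6 N.
ΣF_x = 0: H_x = T cos 33° = 841.7 N.
ΣF_y = 0: H_y = (103×9.81 + 80.2) − T sin 33° = 1090.6 − 546.61 = 544.02 N.
|H| = √(H_x² + H_y²) = √((841.7)² + (544.02)²) = 1002.2 N.

|H| ≈ 1000 N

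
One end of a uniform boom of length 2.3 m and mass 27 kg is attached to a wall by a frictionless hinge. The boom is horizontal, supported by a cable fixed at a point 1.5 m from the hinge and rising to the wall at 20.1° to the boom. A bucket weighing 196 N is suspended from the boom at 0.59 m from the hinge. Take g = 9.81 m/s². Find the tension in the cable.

Take torques about the hinge: T sin 20.1° · 1.5 = 27×9.81×1.15 + 196×0.59 = 420.24 N·m.
So T = 420.24 / (0.3437 × 1.5) = 815.23 N.

T ≈ 815 N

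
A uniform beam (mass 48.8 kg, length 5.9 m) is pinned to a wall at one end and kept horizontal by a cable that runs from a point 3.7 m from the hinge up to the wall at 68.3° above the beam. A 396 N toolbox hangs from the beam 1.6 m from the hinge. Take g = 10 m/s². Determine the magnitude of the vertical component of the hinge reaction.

Take torques about the hinge: T sin 68.3° · 3.7 = 48.8×10×2.95 + 396×1.6 = 2073.2 N·m.
So T = 2073.2 / (0.9291 × 3.7) = 603.06 N.
ΣF_y = 0: H_y = (48.8×10 + 396) − T sin 68.3° = 884 − 560.32 = 323.68 N.

|H_y| ≈ 324 N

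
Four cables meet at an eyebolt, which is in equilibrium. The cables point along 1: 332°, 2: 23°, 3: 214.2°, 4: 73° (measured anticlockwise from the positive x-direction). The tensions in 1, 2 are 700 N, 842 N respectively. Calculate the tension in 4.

T_4 ≈ 1250 N

Resolve: ΣF_x = 700 cos 332° + 842 cos 23° + T_3 cos 214.2° + T_4 cos 73° = 0.
        ΣF_y = 700 sin 332° + 842 sin 23° + T_3 sin 214.2° + T_4 sin 73° = 0.
The known terms sum to (1393, 0.3655) N, so -0.8271 T_3 + 0.2924 T_4 = -1393 and -0.5621 T_3 + 0.9563 T_4 = -0.3655.
Solving simultaneously: T_3 = 2126 N, T_4 = 1249 N.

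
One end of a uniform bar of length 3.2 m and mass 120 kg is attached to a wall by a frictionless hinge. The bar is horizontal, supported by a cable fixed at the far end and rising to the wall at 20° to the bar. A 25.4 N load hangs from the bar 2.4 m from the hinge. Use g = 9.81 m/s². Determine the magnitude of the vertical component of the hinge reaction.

|H_y| ≈ 595 N

Take torques about the hinge: T sin 20° · 3.2 = 120×9.81×1.6 + 25.4×2.4 = 1944.5 N·m.
So T = 1944.5 / (0.3420 × 3.2) = 1776.6 N.
ΣF_y = 0: H_y = (120×9.81 + 25.4) − T sin 20° = 1202.6 − 607.65 = 594.95 N.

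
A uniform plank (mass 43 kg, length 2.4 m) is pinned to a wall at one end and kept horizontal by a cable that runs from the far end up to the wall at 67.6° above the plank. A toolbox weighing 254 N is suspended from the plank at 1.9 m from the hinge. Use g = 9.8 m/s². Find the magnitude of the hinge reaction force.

|H| ≈ 314 N

Take torques about the hinge: T sin 67.6° · 2.4 = 43×9.8×1.2 + 254×1.9 = 988.28 N·m.
So T = 988.28 / (0.9245 × 2.4) = 445.39 N.
ΣF_x = 0: H_x = T cos 67.6° = 169.72 N.
ΣF_y = 0: H_y = (43×9.8 + 254) − T sin 67.6° = 675.4 − 411.78 = 263.62 N.
|H| = √(H_x² + H_y²) = √((169.72)² + (263.62)²) = 313.53 N.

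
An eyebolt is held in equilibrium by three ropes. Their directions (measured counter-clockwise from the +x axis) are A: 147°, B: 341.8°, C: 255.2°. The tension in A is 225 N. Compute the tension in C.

Resolve: ΣF_x = 225 cos 147° + T_B cos 341.8° + T_C cos 255.2° = 0.
        ΣF_y = 225 sin 147° + T_B sin 341.8° + T_C sin 255.2° = 0.
The known terms sum to (-188.7, 122.5) N, so 0.9500 T_B − 0.2554 T_C = 188.7 and -0.3123 T_B − 0.9668 T_C = -122.5.
Solving simultaneously: T_B = 214.1 N, T_C = 57.58 N.

T_C ≈ 57.6 N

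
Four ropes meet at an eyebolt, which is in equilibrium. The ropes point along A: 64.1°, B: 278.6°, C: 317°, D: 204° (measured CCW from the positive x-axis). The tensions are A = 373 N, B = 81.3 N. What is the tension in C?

T_C ≈ 176 N

Resolve: ΣF_x = 373 cos 64.1° + 81.3 cos 278.6° + T_C cos 317° + T_D cos 204° = 0.
        ΣF_y = 373 sin 64.1° + 81.3 sin 278.6° + T_C sin 317° + T_D sin 204° = 0.
The known terms sum to (175.1, 255.1) N, so 0.7314 T_C − 0.9135 T_D = -175.1 and -0.6820 T_C − 0.4067 T_D = -255.1.
Solving simultaneously: T_C = 175.9 N, T_D = 332.4 N.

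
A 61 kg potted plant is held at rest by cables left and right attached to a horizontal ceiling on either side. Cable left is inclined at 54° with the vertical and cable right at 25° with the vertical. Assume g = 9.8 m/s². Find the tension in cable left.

T_left ≈ 257 N

Angles from the horizontal: cable left is 90° − 54° = 36°, cable right is 90° − 25° = 65°.
Weight W = 61 × 9.8 = 597.8 N acts straight down.
Horizontal: T_left cos 36° = T_right cos 65°  →  T_right = 1.914 T_left.
Vertical: T_left sin 36° + T_right sin 65° = 597.8.
Substituting the horizontal relation into the vertical equation gives 2.323 T_left = 597.8, so T_left = 257.4 N.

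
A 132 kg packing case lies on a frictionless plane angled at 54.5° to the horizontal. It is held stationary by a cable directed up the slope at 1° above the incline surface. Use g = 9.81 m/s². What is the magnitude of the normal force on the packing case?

N ≈ 734 N

Take axes along and perpendicular to the incline. Weight components: W sin 54.5° = 1054 N down-slope, W cos 54.5° = 752 N into the surface.
Along incline: T cos 1° = W sin 54.5° → T = 1054 N.
Perpendicular: N = W cos 54.5° − T sin 1° = 733.6 N.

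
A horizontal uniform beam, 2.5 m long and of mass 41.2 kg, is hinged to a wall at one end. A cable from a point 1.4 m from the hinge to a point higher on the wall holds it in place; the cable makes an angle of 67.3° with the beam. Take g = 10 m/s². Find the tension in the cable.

Take torques about the hinge: T sin 67.3° · 1.4 = 41.2×10×1.25 = 515 N·m.
So T = 515 / (0.9225 × 1.4) = 398.74 N.

T ≈ 399 N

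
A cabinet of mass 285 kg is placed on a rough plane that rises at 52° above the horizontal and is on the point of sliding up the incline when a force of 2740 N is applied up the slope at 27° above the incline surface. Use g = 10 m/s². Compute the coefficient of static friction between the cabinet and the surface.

μ ≈ 0.383

On the verge of sliding up the incline, friction is at its maximum μN and acts down the slope.
Perpendicular to incline: N = W cos 52° − P sin 27° = 1755 − 1244 = 510.7 N.
Along incline: P cos 27° − μN = W sin 52° → μ = −(W sin 52° − P cos 27°) / N = 0.3829.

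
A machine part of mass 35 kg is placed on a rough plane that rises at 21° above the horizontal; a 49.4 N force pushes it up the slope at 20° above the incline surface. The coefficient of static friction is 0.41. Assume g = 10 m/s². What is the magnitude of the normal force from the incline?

N ≈ 310 N

Axes along / perpendicular to the incline. W sin 21° = 125.4 N down-slope; W cos 21° = 326.8 N into the surface.
Perpendicular: N = W cos 21° − P sin 20° = 326.8 − 16.9 = 309.9 N.
Along incline: P cos 20° + f = W sin 21° (friction acts up-slope) → f = 125.4 − 46.42 = 79.01 N.
|f| = 79.01 N ≤ μN = 127 N, so the machine part is indeed static.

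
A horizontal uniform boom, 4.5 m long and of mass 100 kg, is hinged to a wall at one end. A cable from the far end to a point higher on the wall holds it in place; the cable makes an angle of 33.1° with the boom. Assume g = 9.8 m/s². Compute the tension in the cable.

Take torques about the hinge: T sin 33.1° · 4.5 = 100×9.8×2.25 = 2205 N·m.
So T = 2205 / (0.5461 × 4.5) = 897.27 N.

T ≈ 897 N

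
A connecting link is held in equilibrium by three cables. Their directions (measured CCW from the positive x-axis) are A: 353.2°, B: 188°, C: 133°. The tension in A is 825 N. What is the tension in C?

Resolve: ΣF_x = 825 cos 353.2° + T_B cos 188° + T_C cos 133° = 0.
        ΣF_y = 825 sin 353.2° + T_B sin 188° + T_C sin 133° = 0.
The known terms sum to (819.2, -97.68) N, so -0.9903 T_B − 0.6820 T_C = -819.2 and -0.1392 T_B + 0.7314 T_C = 97.68.
Solving simultaneously: T_B = 650.1 N, T_C = 257.3 N.

T_C ≈ 257 N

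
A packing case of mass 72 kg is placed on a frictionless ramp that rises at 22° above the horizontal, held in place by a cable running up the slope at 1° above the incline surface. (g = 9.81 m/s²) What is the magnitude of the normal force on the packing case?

N ≈ 650 N

Take axes along and perpendicular to the incline. Weight components: W sin 22° = 264.6 N down-slope, W cos 22° = 654.9 N into the surface.
Along incline: T cos 1° = W sin 22° → T = 264.6 N.
Perpendicular: N = W cos 22° − T sin 1° = 650.3 N.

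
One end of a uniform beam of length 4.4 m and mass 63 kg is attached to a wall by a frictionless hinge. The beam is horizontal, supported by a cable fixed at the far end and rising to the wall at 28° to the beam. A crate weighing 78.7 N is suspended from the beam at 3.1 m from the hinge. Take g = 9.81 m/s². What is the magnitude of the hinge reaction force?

Take torques about the hinge: T sin 28° · 4.4 = 63×9.81×2.2 + 78.7×3.1 = 1603.6 N·m.
So T = 1603.6 / (0.4695 × 4.4) = 776.33 N.
ΣF_x = 0: H_x = T cos 28° = 685.45 N.
ΣF_y = 0: H_y = (63×9.81 + 78.7) − T sin 28° = 696.73 − 364.46 = 332.27 N.
|H| = √(H_x² + H_y²) = √((685.45)² + (332.27)²) = 761.74 N.

|H| ≈ 762 N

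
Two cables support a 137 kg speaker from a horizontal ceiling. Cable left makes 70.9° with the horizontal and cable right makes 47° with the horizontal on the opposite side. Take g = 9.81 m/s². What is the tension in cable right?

Weight W = 137 × 9.81 = 1344 N acts straight down.
Horizontal: T_left cos 70.9° = T_right cos 47°  →  T_left = 2.084 T_right.
Vertical: T_left sin 70.9° + T_right sin 47° = 1344.
Substituting the horizontal relation into the vertical equation gives 2.701 T_right = 1344, so T_right = 497.6 N.

T_right ≈ 498 N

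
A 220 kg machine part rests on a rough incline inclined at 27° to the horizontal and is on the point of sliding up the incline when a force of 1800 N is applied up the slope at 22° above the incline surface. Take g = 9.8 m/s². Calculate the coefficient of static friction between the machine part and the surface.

On the verge of sliding up the incline, friction is at its maximum μN and acts down the slope.
Perpendicular to incline: N = W cos 27° − P sin 22° = 1921 − 674.3 = 1247 N.
Along incline: P cos 22° − μN = W sin 27° → μ = −(W sin 27° − P cos 22°) / N = 0.5536.

μ ≈ 0.554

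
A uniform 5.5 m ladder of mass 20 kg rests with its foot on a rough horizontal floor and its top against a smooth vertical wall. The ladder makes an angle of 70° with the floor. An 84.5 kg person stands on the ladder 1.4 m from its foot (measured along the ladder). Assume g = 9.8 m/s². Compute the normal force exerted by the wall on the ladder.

N_wall ≈ 112 N

Torques about the foot: N_wall · 5.5 sin 70° = 20×9.8×2.75 cos 70° + 84.5×9.8×1.4 cos 70° → N_wall = 112.39 N.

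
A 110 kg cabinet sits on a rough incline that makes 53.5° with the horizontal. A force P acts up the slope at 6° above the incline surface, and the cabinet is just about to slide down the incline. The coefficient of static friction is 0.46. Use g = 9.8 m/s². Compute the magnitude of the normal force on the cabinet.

N ≈ 578 N

On the verge of sliding down the incline, friction equals μN and acts up the slope.
Perpendicular: N + P sin 6° = W cos 53.5° = 641.2 N.
Along incline: P cos 6° + μN = W sin 53.5° with W sin 53.5° = 866.6 N.
Solving the pair for P and N: P = 603.9 N, N = 578.1 N (and f = μN = 265.9 N).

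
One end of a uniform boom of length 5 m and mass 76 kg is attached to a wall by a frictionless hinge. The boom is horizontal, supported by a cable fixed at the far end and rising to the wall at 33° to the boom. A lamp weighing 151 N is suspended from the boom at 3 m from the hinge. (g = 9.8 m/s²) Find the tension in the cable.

T ≈ 850 N

Take torques about the hinge: T sin 33° · 5 = 76×9.8×2.5 + 151×3 = 2315 N·m.
So T = 2315 / (0.5446 × 5) = 850.1 N.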